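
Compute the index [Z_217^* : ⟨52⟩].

Since 52 ∈ (Z/217Z)^×, its order divides φ(217) = φ(7·31) = (7−1)·(31−1) = 6·30 = 180 = 2^2 · 3^2 · 5.
Divisors of 180: 1, 2, 3, 4, 5, 6, 9, 10, 12, 15, 18, 20, 30, 36, 45, 60, 90, 180.
Compute 52^d (mod 217) for the divisors d until we hit 1:
52^1 ≡ 52 (mod 217)
52^2 ≡ 100 (mod 217)
52^3 ≡ 209 (mod 217)
52^4 ≡ 18 (mod 217)
52^5 ≡ 68 (mod 217)
52^6 ≡ 64 (mod 217)
52^9 ≡ 139 (mod 217)
52^10 ≡ 67 (mod 217)
52^12 ≡ 190 (mod 217)
52^15 ≡ 216 (mod 217)
52^18 ≡ 8 (mod 217)
52^20 ≡ 149 (mod 217)
52^30 ≡ 1 (mod 217) ✓
So ord_217(52) = 30, hence |⟨52⟩| = 30.
The index is φ(217) / ord(52) = 180 / 30 = 6.

6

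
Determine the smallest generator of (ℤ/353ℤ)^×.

3

φ(353) = 353 − 1 = 352 = 2^5 · 11.
g is a primitive root iff g^(352/q) ≢ 1 (mod 353) for each prime q ∈ {2, 11}.
g = 2: 2^176 ≡ 1 — hits 1, so not a primitive root.
g = 3: 3^176 ≡ 352; 3^32 ≡ 140 — none is 1, so 3 is a primitive root.
The smallest primitive root modulo 353 is 3.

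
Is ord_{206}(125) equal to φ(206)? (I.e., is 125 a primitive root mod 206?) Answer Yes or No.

No

φ(206) = φ(2)·φ(103) = 1·102 = 102 = 2 · 3 · 17.
Test 125^(102/q) mod 206 for each prime factor q of 102:
125^51 ≡ 205 (mod 206)  [q = 2: ≢ 1 ✓]
125^34 ≡ 1 (mod 206)  [q = 3: ≡ 1 ✗]
125^6 ≡ 79 (mod 206)  [q = 17: ≢ 1 ✓]
Since 125^34 ≡ 1, the order of 125 divides 34 < 102, so 125 is not a primitive root.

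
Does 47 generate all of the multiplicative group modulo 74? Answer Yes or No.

No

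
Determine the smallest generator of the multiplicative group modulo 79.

3

φ(79) = 79 − 1 = 78 = 2 · 3 · 13.
Test candidates g = 2, 3, … against the prime factors q ∈ {2, 3, 13} of φ(79): g is a generator iff g^(78/q) ≢ 1 for every such q.
g = 2: 2^39 ≡ 1 — hits 1, so not a primitive root.
g = 3: 3^39 ≡ 78; 3^26 ≡ 23; 3^6 ≡ 18 — none is 1, so 3 is a primitive root.
So 3 is the smallest generator of (Z/79Z)^×.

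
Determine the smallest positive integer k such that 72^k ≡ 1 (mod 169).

ord(72) | φ(169) = φ(13^2) = 13·(13−1) = 156 = 2^2 · 3 · 13.
Divisors of 156: 1, 2, 3, 4, 6, 12, 13, 26, 39, 52, 78, 156.
Compute 72^d (mod 169) for the divisors d until we hit 1:
72^1 ≡ 72
72^2 ≡ 114
72^3 ≡ 96
72^4 ≡ 152
72^6 ≡ 90
72^12 ≡ 157
72^13 ≡ 150
72^26 ≡ 23
72^39 ≡ 70
72^52 ≡ 22
72^78 ≡ 168
72^156 ≡ 1
The smallest such exponent is 156, so the order of 72 is 156.

156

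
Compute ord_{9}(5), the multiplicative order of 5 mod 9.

6

By Lagrange's theorem, ord_9(5) divides φ(9) = φ(3^2) = 3·(3−1) = 6 = 2 · 3.
Divisors of 6: 1, 2, 3, 6.
Compute 5^d (mod 9) for the divisors d until we hit 1:
5^1 ≡ 5 (mod 9)
5^2 ≡ 7 (mod 9)
5^3 ≡ 8 (mod 9)
5^6 ≡ 1 (mod 9) ✓
Hence ord(5) = 6.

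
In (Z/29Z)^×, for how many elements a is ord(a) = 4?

2

φ(29) = 29 − 1 = 28 = 2^2 · 7.
(Z/29Z)^× is cyclic (|G| = 28); a cyclic group of order m has exactly φ(d) elements of each order d | m, and none otherwise.
4 = 2^2 divides 28, and φ(4) = 2.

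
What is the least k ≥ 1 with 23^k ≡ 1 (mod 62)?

ord(23) | φ(62) = φ(2)·φ(31) = 1·30 = 30 = 2 · 3 · 5.
Divisors of 30: 1, 2, 3, 5, 6, 10, 15, 30.
Test each divisor d:
23^1 ≡ 23 (mod 62)
23^2 ≡ 33 (mod 62)
23^3 ≡ 15 (mod 62)
23^5 ≡ 61 (mod 62)
23^6 ≡ 39 (mod 62)
23^10 ≡ 1 (mod 62) ✓
The smallest such exponent is 10, so the order of 23 is 10.

10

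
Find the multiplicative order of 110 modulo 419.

The order of 110 must divide φ(419) = 419 − 1 = 418 = 2 · 11 · 19.
Divisors of 418: 1, 2, 11, 19, 22, 38, 209, 418.
Compute 110^d (mod 419) for the divisors d until we hit 1:
110^1 ≡ 110 (mod 419)
110^2 ≡ 368 (mod 419)
110^11 ≡ 208 (mod 419)
110^19 ≡ 169 (mod 419)
110^22 ≡ 107 (mod 419)
110^38 ≡ 69 (mod 419)
110^209 ≡ 1 (mod 419) ✓
Hence ord(110) = 209.

209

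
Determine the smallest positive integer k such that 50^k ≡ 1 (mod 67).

66

By Lagrange's theorem, ord_67(50) divides φ(67) = 67 − 1 = 66 = 2 · 3 · 11.
Divisors of 66: 1, 2, 3, 6, 11, 22, 33, 66.
Compute 50^d (mod 67) for the divisors d until we hit 1:
50^1 ≡ 50 (mod 67)
50^2 ≡ 21 (mod 67)
50^3 ≡ 45 (mod 67)
50^6 ≡ 15 (mod 67)
50^11 ≡ 38 (mod 67)
50^22 ≡ 37 (mod 67)
50^33 ≡ 66 (mod 67)
50^66 ≡ 1 (mod 67) ✓
Hence ord(50) = 66.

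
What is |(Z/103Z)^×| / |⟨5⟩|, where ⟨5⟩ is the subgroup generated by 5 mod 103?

By Lagrange's theorem, ord_103(5) divides φ(103) = 103 − 1 = 102 = 2 · 3 · 17.
Divisors of 102: 1, 2, 3, 6, 17, 34, 51, 102.
Check 5^d mod 103 for each divisor in increasing order:
5^1 ≡ 5 (mod 103)
5^2 ≡ 25 (mod 103)
5^3 ≡ 22 (mod 103)
5^6 ≡ 72 (mod 103)
5^17 ≡ 57 (mod 103)
5^34 ≡ 56 (mod 103)
5^51 ≡ 102 (mod 103)
5^102 ≡ 1 (mod 103) ✓
So ord_103(5) = 102, hence |⟨5⟩| = 102.
[(Z/103Z)^× : ⟨5⟩] = 102/102 = 1.

1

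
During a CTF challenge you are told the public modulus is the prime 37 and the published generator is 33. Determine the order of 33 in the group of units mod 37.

9

By Lagrange's theorem, ord_37(33) divides φ(37) = 37 − 1 = 36 = 2^2 · 3^2.
Divisors of 36: 1, 2, 3, 4, 6, 9, 12, 18, 36.
Test each divisor d:
33^1 ≡ 33 (mod 37)
33^2 ≡ 16 (mod 37)
33^3 ≡ 10 (mod 37)
33^4 ≡ 34 (mod 37)
33^6 ≡ 26 (mod 37)
33^9 ≡ 1 (mod 37) ✓
The smallest such exponent is 9, so the order of 33 is 9.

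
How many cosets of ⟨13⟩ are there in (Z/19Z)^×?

Since 13 ∈ (Z/19Z)^×, its order divides φ(19) = 19 − 1 = 18 = 2 · 3^2.
Divisors of 18: 1, 2, 3, 6, 9, 18.
Compute 13^d (mod 19) for the divisors d until we hit 1:
13^1 ≡ 13 (mod 19)
13^2 ≡ 17 (mod 19)
13^3 ≡ 12 (mod 19)
13^6 ≡ 11 (mod 19)
13^9 ≡ 18 (mod 19)
13^18 ≡ 1 (mod 19) ✓
The order of 13 is 18, so the subgroup it generates has 18 elements.
Index = |(Z/19Z)^×| / |⟨13⟩| = 18 / 18 = 1.

1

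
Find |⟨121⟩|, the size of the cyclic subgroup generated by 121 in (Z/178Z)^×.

The order of 121 must divide φ(178) = φ(2)·φ(89) = 1·88 = 88 = 2^3 · 11.
Divisors of 88: 1, 2, 4, 8, 11, 22, 44, 88.
Evaluate successive powers at the divisors of 88:
121^1 ≡ 121 (mod 178)
121^2 ≡ 45 (mod 178)
121^4 ≡ 67 (mod 178)
121^8 ≡ 39 (mod 178)
121^11 ≡ 1 (mod 178) ✓
Hence ord(121) = 11.

11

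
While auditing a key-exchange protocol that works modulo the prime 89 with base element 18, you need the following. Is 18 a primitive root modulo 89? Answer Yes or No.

No

φ(89) = 89 − 1 = 88 = 2^3 · 11.
It suffices to check that the order of 18 is not a proper divisor of 88: compute 18^(88/q) for q ∈ {2, 11}.
18^44 ≡ 1 (mod 89)  [q = 2: ≡ 1 ✗]
18^8 ≡ 67 (mod 89)  [q = 11: ≢ 1 ✓]
The check at q = 2 fails, so 18 generates a proper subgroup.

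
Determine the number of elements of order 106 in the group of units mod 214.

52

φ(214) = φ(2)·φ(107) = 1·106 = 106 = 2 · 53.
In a cyclic group of order 106, there are φ(d) elements of order d for each divisor d of 106, and zero for non-divisors.
106 = 2 · 53 divides 106, and φ(106) = 52.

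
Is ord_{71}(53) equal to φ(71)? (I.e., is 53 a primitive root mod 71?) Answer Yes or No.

φ(71) = 71 − 1 = 70 = 2 · 5 · 7.
Test 53^(70/q) mod 71 for each prime factor q of 70:
53^35 ≡ 70 (mod 71)  [q = 2: ≢ 1 ✓]
53^14 ≡ 57 (mod 71)  [q = 5: ≢ 1 ✓]
53^10 ≡ 37 (mod 71)  [q = 7: ≢ 1 ✓]
All checks pass, so 53 has order 70 and is a primitive root modulo 71.

Yes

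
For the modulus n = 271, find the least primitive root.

6

φ(271) = 271 − 1 = 270 = 2 · 3^3 · 5.
g is a primitive root iff g^(270/q) ≢ 1 (mod 271) for each prime q ∈ {2, 3, 5}.
g = 2: 2^135 ≡ 1 — hits 1, so not a primitive root.
g = 3: 3^135 ≡ 270; 3^90 ≡ 1 — hits 1, so not a primitive root.
g = 4: 4^135 ≡ 1 — hits 1, so not a primitive root.
g = 5: 5^135 ≡ 1 — hits 1, so not a primitive root.
g = 6: 6^135 ≡ 270; 6^90 ≡ 242; 6^54 ≡ 10 — none is 1, so 6 is a primitive root.
So 6 is the smallest generator of (Z/271Z)^×.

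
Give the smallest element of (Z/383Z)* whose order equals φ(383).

5

φ(383) = 383 − 1 = 382 = 2 · 191.
g is a primitive root iff g^(382/q) ≢ 1 (mod 383) for each prime q ∈ {2, 191}.
g = 2: 2^191 ≡ 1 — hits 1, so not a primitive root.
g = 3: 3^191 ≡ 1 — hits 1, so not a primitive root.
g = 4: 4^191 ≡ 1 — hits 1, so not a primitive root.
g = 5: 5^191 ≡ 382; 5^2 ≡ 25 — none is 1, so 5 is a primitive root.
So 5 is the smallest generator of (Z/383Z)^×.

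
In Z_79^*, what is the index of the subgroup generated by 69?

By Lagrange's theorem, ord_79(69) divides φ(79) = 79 − 1 = 78 = 2 · 3 · 13.
Divisors of 78: 1, 2, 3, 6, 13, 26, 39, 78.
Evaluate successive powers at the divisors of 78:
69^1 ≡ 69
69^2 ≡ 21
69^3 ≡ 27
69^6 ≡ 18
69^13 ≡ 78
69^26 ≡ 1
Thus |⟨69⟩| = ord(69) = 26.
[(Z/79Z)^× : ⟨69⟩] = 78/26 = 3.

3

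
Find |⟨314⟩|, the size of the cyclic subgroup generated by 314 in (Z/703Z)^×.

36

Since 314 ∈ (Z/703Z)^×, its order divides φ(703) = φ(19·37) = (19−1)·(37−1) = 18·36 = 648 = 2^3 · 3^4.
Divisors of 648: 1, 2, 3, 4, 6, 8, 9, 12, 18, 24, 27, 36, 54, 72, 81, 108, 162, 216, 324, 648.
Test each divisor d:
314^1 ≡ 314
314^2 ≡ 176
314^3 ≡ 430
314^4 ≡ 44
314^6 ≡ 11
314^8 ≡ 530
314^9 ≡ 512
314^12 ≡ 121
314^18 ≡ 628
314^24 ≡ 581
314^27 ≡ 265
314^36 ≡ 1
The smallest such exponent is 36, so the order of 314 is 36.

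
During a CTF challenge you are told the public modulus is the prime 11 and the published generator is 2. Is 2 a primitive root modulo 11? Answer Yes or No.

Yes

φ(11) = 11 − 1 = 10 = 2 · 5.
An element g generates (Z/11Z)^× iff g^(10/q) ≢ 1 (mod 11) for each prime q ∈ {2, 5}.
2^5 ≡ 10 (mod 11)  [q = 2: ≢ 1 ✓]
2^2 ≡ 4 (mod 11)  [q = 5: ≢ 1 ✓]
None equal 1, so ord_11(2) = 10: 2 is a primitive root.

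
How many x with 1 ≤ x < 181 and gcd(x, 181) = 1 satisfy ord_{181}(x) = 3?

2

φ(181) = 181 − 1 = 180 = 2^2 · 3^2 · 5.
(Z/181Z)^× is cyclic (|G| = 180); a cyclic group of order m has exactly φ(d) elements of each order d | m, and none otherwise.
3 | 180, and φ(3) = 3 − 1 = 2.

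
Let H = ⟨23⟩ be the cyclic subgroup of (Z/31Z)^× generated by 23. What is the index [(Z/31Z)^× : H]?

3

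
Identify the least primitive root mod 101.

2

φ(101) = 101 − 1 = 100 = 2^2 · 5^2.
Test candidates g = 2, 3, … against the prime factors q ∈ {2, 5} of φ(101): g is a generator iff g^(100/q) ≢ 1 for every such q.
g = 2: 2^50 ≡ 100; 2^20 ≡ 95 — none is 1, so 2 is a primitive root.
Hence the least primitive root of 101 is 2.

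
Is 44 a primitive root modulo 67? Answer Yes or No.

Yes

φ(67) = 67 − 1 = 66 = 2 · 3 · 11.
Test 44^(66/q) mod 67 for each prime factor q of 66:
44^33 ≡ 66 (mod 67)  [q = 2: ≢ 1 ✓]
44^22 ≡ 37 (mod 67)  [q = 3: ≢ 1 ✓]
44^6 ≡ 59 (mod 67)  [q = 11: ≢ 1 ✓]
All checks pass, so 44 has order 66 and is a primitive root modulo 67.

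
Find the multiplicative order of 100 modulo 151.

75

By Lagrange's theorem, ord_151(100) divides φ(151) = 151 − 1 = 150 = 2 · 3 · 5^2.
Divisors of 150: 1, 2, 3, 5, 6, 10, 15, 25, 30, 50, 75, 150.
Compute 100^d (mod 151) for the divisors d until we hit 1:
100^1 ≡ 100 (mod 151)
100^2 ≡ 34 (mod 151)
100^3 ≡ 78 (mod 151)
100^5 ≡ 85 (mod 151)
100^6 ≡ 44 (mod 151)
100^10 ≡ 128 (mod 151)
100^15 ≡ 8 (mod 151)
100^25 ≡ 118 (mod 151)
100^30 ≡ 64 (mod 151)
100^50 ≡ 32 (mod 151)
100^75 ≡ 1 (mod 151) ✓
So ord_151(100) = 75.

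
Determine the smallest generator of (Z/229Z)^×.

6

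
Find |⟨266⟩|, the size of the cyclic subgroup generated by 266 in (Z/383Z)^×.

Since 266 ∈ (Z/383Z)^×, its order divides φ(383) = 383 − 1 = 382 = 2 · 191.
Divisors of 382: 1, 2, 191, 382.
Test each divisor d:
266^1 ≡ 266 (mod 383)
266^2 ≡ 284 (mod 383)
266^191 ≡ 1 (mod 383) ✓
The smallest such exponent is 191, so the order of 266 is 191.

191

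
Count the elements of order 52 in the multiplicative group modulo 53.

24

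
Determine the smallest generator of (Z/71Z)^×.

7

φ(71) = 71 − 1 = 70 = 2 · 5 · 7.
Test candidates g = 2, 3, … against the prime factors q ∈ {2, 5, 7} of φ(71): g is a generator iff g^(70/q) ≢ 1 for every such q.
g = 2: 2^35 ≡ 1 — hits 1, so not a primitive root.
g = 3: 3^35 ≡ 1 — hits 1, so not a primitive root.
g = 4: 4^35 ≡ 1 — hits 1, so not a primitive root.
g = 5: 5^35 ≡ 1 — hits 1, so not a primitive root.
g = 6: 6^35 ≡ 1 — hits 1, so not a primitive root.
g = 7: 7^35 ≡ 70; 7^14 ≡ 54; 7^10 ≡ 45 — none is 1, so 7 is a primitive root.
The smallest primitive root modulo 71 is 7.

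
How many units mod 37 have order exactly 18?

φ(37) = 37 − 1 = 36 = 2^2 · 3^2.
(Z/37Z)^× is cyclic (|G| = 36); a cyclic group of order m has exactly φ(d) elements of each order d | m, and none otherwise.
18 = 2 · 3^2 divides 36, and φ(18) = 6.

6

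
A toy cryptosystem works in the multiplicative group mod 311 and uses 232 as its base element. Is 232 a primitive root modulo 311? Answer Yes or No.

Yes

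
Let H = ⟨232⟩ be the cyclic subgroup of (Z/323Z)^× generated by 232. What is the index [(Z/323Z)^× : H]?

ord(232) | φ(323) = φ(17·19) = (17−1)·(19−1) = 16·18 = 288 = 2^5 · 3^2.
Divisors of 288: 1, 2, 3, 4, 6, 8, 9, 12, 16, 18, 24, 32, 36, 48, 72, 96, 144, 288.
Evaluate successive powers at the divisors of 288:
232^1 ≡ 232 (mod 323)
232^2 ≡ 206 (mod 323)
232^3 ≡ 311 (mod 323)
232^4 ≡ 123 (mod 323)
232^6 ≡ 144 (mod 323)
232^8 ≡ 271 (mod 323)
232^9 ≡ 210 (mod 323)
232^12 ≡ 64 (mod 323)
232^16 ≡ 120 (mod 323)
232^18 ≡ 172 (mod 323)
232^24 ≡ 220 (mod 323)
232^32 ≡ 188 (mod 323)
232^36 ≡ 191 (mod 323)
232^48 ≡ 273 (mod 323)
232^72 ≡ 305 (mod 323)
232^96 ≡ 239 (mod 323)
232^144 ≡ 1 (mod 323) ✓
The order of 232 is 144, so the subgroup it generates has 144 elements.
The index is φ(323) / ord(232) = 288 / 144 = 2.

2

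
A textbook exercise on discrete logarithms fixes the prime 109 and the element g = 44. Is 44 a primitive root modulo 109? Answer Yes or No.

Yes

φ(109) = 109 − 1 = 108 = 2^2 · 3^3.
44 is a primitive root mod 109 iff 44^(φ(109)/q) ≢ 1 for every prime q | φ(109), i.e. q ∈ {2, 3}.
44^54 ≡ 108 (mod 109)  [q = 2: ≢ 1 ✓]
44^36 ≡ 45 (mod 109)  [q = 3: ≢ 1 ✓]
All checks pass, so 44 has order 108 and is a primitive root modulo 109.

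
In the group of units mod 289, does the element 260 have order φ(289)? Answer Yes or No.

φ(289) = φ(17^2) = 17·(17−1) = 272 = 2^4 · 17.
Test 260^(272/q) mod 289 for each prime factor q of 272:
260^136 ≡ 288 (mod 289)  [q = 2: ≢ 1 ✓]
260^16 ≡ 154 (mod 289)  [q = 17: ≢ 1 ✓]
Every test exponent gives a nontrivial residue, hence 260 generates the full group.

Yes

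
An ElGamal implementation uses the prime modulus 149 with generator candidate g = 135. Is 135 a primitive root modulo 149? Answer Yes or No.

φ(149) = 149 − 1 = 148 = 2^2 · 37.
135 is a primitive root mod 149 iff 135^(φ(149)/q) ≢ 1 for every prime q | φ(149), i.e. q ∈ {2, 37}.
135^74 ≡ 148 (mod 149)  [q = 2: ≢ 1 ✓]
135^4 ≡ 123 (mod 149)  [q = 37: ≢ 1 ✓]
All checks pass, so 135 has order 148 and is a primitive root modulo 149.

Yes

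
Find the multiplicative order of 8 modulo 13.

4

Since 8 ∈ (Z/13Z)^×, its order divides φ(13) = 13 − 1 = 12 = 2^2 · 3.
Divisors of 12: 1, 2, 3, 4, 6, 12.
Test each divisor d:
8^1 ≡ 8 (mod 13)
8^2 ≡ 12 (mod 13)
8^3 ≡ 5 (mod 13)
8^4 ≡ 1 (mod 13) ✓
Hence ord(8) = 4.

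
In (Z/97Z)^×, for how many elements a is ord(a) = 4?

φ(97) = 97 − 1 = 96 = 2^5 · 3.
In a cyclic group of order 96, there are φ(d) elements of order d for each divisor d of 96, and zero for non-divisors.
4 = 2^2 divides 96, and φ(4) = 2.

2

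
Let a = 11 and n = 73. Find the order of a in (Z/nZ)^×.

72

The order of 11 must divide φ(73) = 73 − 1 = 72 = 2^3 · 3^2.
Divisors of 72: 1, 2, 3, 4, 6, 8, 9, 12, 18, 24, 36, 72.
Evaluate successive powers at the divisors of 72:
11^1 ≡ 11 (mod 73)
11^2 ≡ 48 (mod 73)
11^3 ≡ 17 (mod 73)
11^4 ≡ 41 (mod 73)
11^6 ≡ 70 (mod 73)
11^8 ≡ 2 (mod 73)
11^9 ≡ 22 (mod 73)
11^12 ≡ 9 (mod 73)
11^18 ≡ 46 (mod 73)
11^24 ≡ 8 (mod 73)
11^36 ≡ 72 (mod 73)
11^72 ≡ 1 (mod 73) ✓
So ord_73(11) = 72.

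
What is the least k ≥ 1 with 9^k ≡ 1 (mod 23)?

11

Since 9 ∈ (Z/23Z)^×, its order divides φ(23) = 23 − 1 = 22 = 2 · 11.
Divisors of 22: 1, 2, 11, 22.
Check 9^d mod 23 for each divisor in increasing order:
9^1 ≡ 9 (mod 23)
9^2 ≡ 12 (mod 23)
9^11 ≡ 1 (mod 23) ✓
Hence ord(9) = 11.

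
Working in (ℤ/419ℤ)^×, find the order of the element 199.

The order of 199 must divide φ(419) = 419 − 1 = 418 = 2 · 11 · 19.
Divisors of 418: 1, 2, 11, 19, 22, 38, 209, 418.
Evaluate successive powers at the divisors of 418:
199^1 ≡ 199 (mod 419)
199^2 ≡ 215 (mod 419)
199^11 ≡ 139 (mod 419)
199^19 ≡ 1 (mod 419) ✓
The smallest such exponent is 19, so the order of 199 is 19.

19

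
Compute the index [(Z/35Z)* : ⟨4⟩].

4

Since 4 ∈ (Z/35Z)^×, its order divides φ(35) = φ(5·7) = (5−1)·(7−1) = 4·6 = 24 = 2^3 · 3.
Divisors of 24: 1, 2, 3, 4, 6, 8, 12, 24.
Test each divisor d:
4^1 ≡ 4
4^2 ≡ 16
4^3 ≡ 29
4^4 ≡ 11
4^6 ≡ 1
So ord_35(4) = 6, hence |⟨4⟩| = 6.
Index = |(Z/35Z)^×| / |⟨4⟩| = 24 / 6 = 4.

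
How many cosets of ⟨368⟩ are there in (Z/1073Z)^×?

ord(368) | φ(1073) = φ(29·37) = (29−1)·(37−1) = 28·36 = 1008 = 2^4 · 3^2 · 7.
Divisors of 1008: 1, 2, 3, 4, 6, 7, 8, 9, 12, 14, 16, 18, 21, 24, 28, 36, 42, 48, 56, 63, 72, 84, 112, 126, 144, 168, 252, 336, 504, 1008.
Compute 368^d (mod 1073) for the divisors d until we hit 1:
368^1 ≡ 368 (mod 1073)
368^2 ≡ 226 (mod 1073)
368^3 ≡ 547 (mod 1073)
368^4 ≡ 645 (mod 1073)
368^6 ≡ 915 (mod 1073)
368^7 ≡ 871 (mod 1073)
368^8 ≡ 774 (mod 1073)
368^9 ≡ 487 (mod 1073)
368^12 ≡ 285 (mod 1073)
368^14 ≡ 30 (mod 1073)
368^16 ≡ 342 (mod 1073)
368^18 ≡ 36 (mod 1073)
368^21 ≡ 378 (mod 1073)
368^24 ≡ 750 (mod 1073)
368^28 ≡ 900 (mod 1073)
368^36 ≡ 223 (mod 1073)
368^42 ≡ 175 (mod 1073)
368^48 ≡ 248 (mod 1073)
368^56 ≡ 958 (mod 1073)
368^63 ≡ 697 (mod 1073)
368^72 ≡ 371 (mod 1073)
368^84 ≡ 581 (mod 1073)
368^112 ≡ 349 (mod 1073)
368^126 ≡ 813 (mod 1073)
368^144 ≡ 297 (mod 1073)
368^168 ≡ 639 (mod 1073)
368^252 ≡ 1 (mod 1073) ✓
Thus |⟨368⟩| = ord(368) = 252.
The index is φ(1073) / ord(368) = 1008 / 252 = 4.

4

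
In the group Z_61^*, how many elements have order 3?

φ(61) = 61 − 1 = 60 = 2^2 · 3 · 5.
(Z/61Z)^× is cyclic (|G| = 60); a cyclic group of order m has exactly φ(d) elements of each order d | m, and none otherwise.
3 | 60, and φ(3) = 3 − 1 = 2.

2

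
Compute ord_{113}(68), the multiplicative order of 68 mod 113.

112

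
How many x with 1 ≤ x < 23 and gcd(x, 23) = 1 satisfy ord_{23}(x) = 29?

φ(23) = 23 − 1 = 22 = 2 · 11.
(Z/23Z)^× is cyclic (|G| = 22); a cyclic group of order m has exactly φ(d) elements of each order d | m, and none otherwise.
29 does not divide 22, so no element of (Z/23Z)^× has order 29.

0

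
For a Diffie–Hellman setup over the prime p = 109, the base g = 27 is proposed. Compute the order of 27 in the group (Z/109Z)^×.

Since 27 ∈ (Z/109Z)^×, its order divides φ(109) = 109 − 1 = 108 = 2^2 · 3^3.
Divisors of 108: 1, 2, 3, 4, 6, 9, 12, 18, 27, 36, 54, 108.
Evaluate successive powers at the divisors of 108:
27^1 ≡ 27 (mod 109)
27^2 ≡ 75 (mod 109)
27^3 ≡ 63 (mod 109)
27^4 ≡ 66 (mod 109)
27^6 ≡ 45 (mod 109)
27^9 ≡ 1 (mod 109) ✓
So ord_109(27) = 9.

9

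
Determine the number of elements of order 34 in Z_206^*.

16

φ(206) = φ(2)·φ(103) = 1·102 = 102 = 2 · 3 · 17.
Since (Z/206Z)^× is cyclic of order 102, the number of elements of order d is φ(d) when d | 102 and 0 otherwise.
34 = 2 · 17 divides 102, and φ(34) = 16.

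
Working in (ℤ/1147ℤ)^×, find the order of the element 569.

The order of 569 must divide φ(1147) = φ(31·37) = (31−1)·(37−1) = 30·36 = 1080 = 2^3 · 3^3 · 5.
Divisors of 1080: 1, 2, 3, 4, 5, 6, 8, 9, 10, 12, 15, 18, 20, 24, 27, 30, 36, 40, 45, 54, 60, 72, 90, 108, 120, 135, 180, 216, 270, 360, 540, 1080.
Test each divisor d:
569^1 ≡ 569 (mod 1147)
569^2 ≡ 307 (mod 1147)
569^3 ≡ 339 (mod 1147)
569^4 ≡ 195 (mod 1147)
569^5 ≡ 843 (mod 1147)
569^6 ≡ 221 (mod 1147)
569^8 ≡ 174 (mod 1147)
569^9 ≡ 364 (mod 1147)
569^10 ≡ 656 (mod 1147)
569^12 ≡ 667 (mod 1147)
569^15 ≡ 154 (mod 1147)
569^18 ≡ 591 (mod 1147)
569^20 ≡ 211 (mod 1147)
569^24 ≡ 1000 (mod 1147)
569^27 ≡ 635 (mod 1147)
569^30 ≡ 776 (mod 1147)
569^36 ≡ 593 (mod 1147)
569^40 ≡ 935 (mod 1147)
569^45 ≡ 216 (mod 1147)
569^54 ≡ 628 (mod 1147)
569^60 ≡ 1 (mod 1147) ✓
Therefore the multiplicative order of 569 modulo 1147 is 60.

60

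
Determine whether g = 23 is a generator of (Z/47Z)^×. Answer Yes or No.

Yes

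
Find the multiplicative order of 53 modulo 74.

ord(53) | φ(74) = φ(2)·φ(37) = 1·36 = 36 = 2^2 · 3^2.
Divisors of 36: 1, 2, 3, 4, 6, 9, 12, 18, 36.
Test each divisor d:
53^1 ≡ 53
53^2 ≡ 71
53^3 ≡ 63
53^4 ≡ 9
53^6 ≡ 47
53^9 ≡ 1
The smallest such exponent is 9, so the order of 53 is 9.

9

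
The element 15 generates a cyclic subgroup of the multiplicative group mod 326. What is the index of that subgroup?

2

By Lagrange's theorem, ord_326(15) divides φ(326) = φ(2)·φ(163) = 1·162 = 162 = 2 · 3^4.
Divisors of 162: 1, 2, 3, 6, 9, 18, 27, 54, 81, 162.
Test each divisor d:
15^1 ≡ 15 (mod 326)
15^2 ≡ 225 (mod 326)
15^3 ≡ 115 (mod 326)
15^6 ≡ 185 (mod 326)
15^9 ≡ 85 (mod 326)
15^18 ≡ 53 (mod 326)
15^27 ≡ 267 (mod 326)
15^54 ≡ 221 (mod 326)
15^81 ≡ 1 (mod 326) ✓
Thus |⟨15⟩| = ord(15) = 81.
[(Z/326Z)^× : ⟨15⟩] = 162/81 = 2.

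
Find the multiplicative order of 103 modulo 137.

34

The order of 103 must divide φ(137) = 137 − 1 = 136 = 2^3 · 17.
Divisors of 136: 1, 2, 4, 8, 17, 34, 68, 136.
Check 103^d mod 137 for each divisor in increasing order:
103^1 ≡ 103 (mod 137)
103^2 ≡ 60 (mod 137)
103^4 ≡ 38 (mod 137)
103^8 ≡ 74 (mod 137)
103^17 ≡ 136 (mod 137)
103^34 ≡ 1 (mod 137) ✓
Therefore the multiplicative order of 103 modulo 137 is 34.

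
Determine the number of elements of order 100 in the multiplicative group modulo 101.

40

φ(101) = 101 − 1 = 100 = 2^2 · 5^2.
In a cyclic group of order 100, there are φ(d) elements of order d for each divisor d of 100, and zero for non-divisors.
100 = 2^2 · 5^2 divides 100, and φ(100) = 40.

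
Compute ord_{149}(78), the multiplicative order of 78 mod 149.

148

Since 78 ∈ (Z/149Z)^×, its order divides φ(149) = 149 − 1 = 148 = 2^2 · 37.
Divisors of 148: 1, 2, 4, 37, 74, 148.
Check 78^d mod 149 for each divisor in increasing order:
78^1 ≡ 78 (mod 149)
78^2 ≡ 124 (mod 149)
78^4 ≡ 29 (mod 149)
78^37 ≡ 105 (mod 149)
78^74 ≡ 148 (mod 149)
78^148 ≡ 1 (mod 149) ✓
Hence ord(78) = 148.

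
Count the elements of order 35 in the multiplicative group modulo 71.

24

φ(71) = 71 − 1 = 70 = 2 · 5 · 7.
Since (Z/71Z)^× is cyclic of order 70, the number of elements of order d is φ(d) when d | 70 and 0 otherwise.
35 = 5 · 7 divides 70, and φ(35) = 24.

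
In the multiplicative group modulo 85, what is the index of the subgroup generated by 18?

16

ord(18) | φ(85) = φ(5·17) = (5−1)·(17−1) = 4·16 = 64 = 2^6.
Divisors of 64: 1, 2, 4, 8, 16, 32, 64.
Check 18^d mod 85 for each divisor in increasing order:
18^1 ≡ 18
18^2 ≡ 69
18^4 ≡ 1
Thus |⟨18⟩| = ord(18) = 4.
The index is φ(85) / ord(18) = 64 / 4 = 16.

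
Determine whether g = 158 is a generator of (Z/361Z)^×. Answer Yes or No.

No

φ(361) = φ(19^2) = 19·(19−1) = 342 = 2 · 3^2 · 19.
158 is a primitive root mod 361 iff 158^(φ(361)/q) ≢ 1 for every prime q | φ(361), i.e. q ∈ {2, 3, 19}.
158^171 ≡ 1 (mod 361)  [q = 2: ≡ 1 ✗]
158^114 ≡ 68 (mod 361)  [q = 3: ≢ 1 ✓]
158^18 ≡ 134 (mod 361)  [q = 19: ≢ 1 ✓]
158^171 ≡ 1 shows ord(158) | 171, strictly less than φ(361); not a primitive root.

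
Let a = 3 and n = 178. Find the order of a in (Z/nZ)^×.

88

ord(3) | φ(178) = φ(2)·φ(89) = 1·88 = 88 = 2^3 · 11.
Divisors of 88: 1, 2, 4, 8, 11, 22, 44, 88.
Check 3^d mod 178 for each divisor in increasing order:
3^1 ≡ 3 (mod 178)
3^2 ≡ 9 (mod 178)
3^4 ≡ 81 (mod 178)
3^8 ≡ 153 (mod 178)
3^11 ≡ 37 (mod 178)
3^22 ≡ 123 (mod 178)
3^44 ≡ 177 (mod 178)
3^88 ≡ 1 (mod 178) ✓
So ord_178(3) = 88.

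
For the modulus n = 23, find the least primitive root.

5

φ(23) = 23 − 1 = 22 = 2 · 11.
g is a primitive root iff g^(22/q) ≢ 1 (mod 23) for each prime q ∈ {2, 11}.
g = 2: 2^11 ≡ 1 — hits 1, so not a primitive root.
g = 3: 3^11 ≡ 1 — hits 1, so not a primitive root.
g = 4: 4^11 ≡ 1 — hits 1, so not a primitive root.
g = 5: 5^11 ≡ 22; 5^2 ≡ 2 — none is 1, so 5 is a primitive root.
Hence the least primitive root of 23 is 5.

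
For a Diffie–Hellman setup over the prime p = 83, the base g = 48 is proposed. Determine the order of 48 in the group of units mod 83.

41

ord(48) | φ(83) = 83 − 1 = 82 = 2 · 41.
Divisors of 82: 1, 2, 41, 82.
Check 48^d mod 83 for each divisor in increasing order:
48^1 ≡ 48
48^2 ≡ 63
48^41 ≡ 1
The smallest such exponent is 41, so the order of 48 is 41.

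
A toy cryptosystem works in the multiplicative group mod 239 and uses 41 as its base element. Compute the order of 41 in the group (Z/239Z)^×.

238

The order of 41 must divide φ(239) = 239 − 1 = 238 = 2 · 7 · 17.
Divisors of 238: 1, 2, 7, 14, 17, 34, 119, 238.
Compute 41^d (mod 239) for the divisors d until we hit 1:
41^1 ≡ 41 (mod 239)
41^2 ≡ 8 (mod 239)
41^7 ≡ 199 (mod 239)
41^14 ≡ 166 (mod 239)
41^17 ≡ 195 (mod 239)
41^34 ≡ 24 (mod 239)
41^119 ≡ 238 (mod 239)
41^238 ≡ 1 (mod 239) ✓
So ord_239(41) = 238.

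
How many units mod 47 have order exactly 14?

φ(47) = 47 − 1 = 46 = 2 · 23.
Since (Z/47Z)^× is cyclic of order 46, the number of elements of order d is φ(d) when d | 46 and 0 otherwise.
14 does not divide 46, so no element of (Z/47Z)^× has order 14.

0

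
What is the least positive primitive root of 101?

φ(101) = 101 − 1 = 100 = 2^2 · 5^2.
Test candidates g = 2, 3, … against the prime factors q ∈ {2, 5} of φ(101): g is a generator iff g^(100/q) ≢ 1 for every such q.
g = 2: 2^50 ≡ 100; 2^20 ≡ 95 — none is 1, so 2 is a primitive root.
Hence the least primitive root of 101 is 2.

2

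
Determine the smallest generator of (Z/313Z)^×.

10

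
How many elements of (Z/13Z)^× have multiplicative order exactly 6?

φ(13) = 13 − 1 = 12 = 2^2 · 3.
In a cyclic group of order 12, there are φ(d) elements of order d for each divisor d of 12, and zero for non-divisors.
6 = 2 · 3 divides 12, and φ(6) = 2.

2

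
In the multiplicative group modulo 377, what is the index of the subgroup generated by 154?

4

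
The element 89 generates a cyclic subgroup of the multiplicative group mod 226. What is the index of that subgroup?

1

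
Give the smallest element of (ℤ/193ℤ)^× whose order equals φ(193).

φ(193) = 193 − 1 = 192 = 2^6 · 3.
Test candidates g = 2, 3, … against the prime factors q ∈ {2, 3} of φ(193): g is a generator iff g^(192/q) ≢ 1 for every such q.
g = 2: 2^96 ≡ 1 — hits 1, so not a primitive root.
g = 3: 3^96 ≡ 1 — hits 1, so not a primitive root.
g = 4: 4^96 ≡ 1 — hits 1, so not a primitive root.
g = 5: 5^96 ≡ 192; 5^64 ≡ 84 — none is 1, so 5 is a primitive root.
So 5 is the smallest generator of (Z/193Z)^×.

5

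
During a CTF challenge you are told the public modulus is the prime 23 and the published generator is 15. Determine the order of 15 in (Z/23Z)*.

22

Since 15 ∈ (Z/23Z)^×, its order divides φ(23) = 23 − 1 = 22 = 2 · 11.
Divisors of 22: 1, 2, 11, 22.
Evaluate successive powers at the divisors of 22:
15^1 ≡ 15
15^2 ≡ 18
15^11 ≡ 22
15^22 ≡ 1
The smallest such exponent is 22, so the order of 15 is 22.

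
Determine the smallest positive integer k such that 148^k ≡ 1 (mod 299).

The order of 148 must divide φ(299) = φ(13·23) = (13−1)·(23−1) = 12·22 = 264 = 2^3 · 3 · 11.
Divisors of 264: 1, 2, 3, 4, 6, 8, 11, 12, 22, 24, 33, 44, 66, 88, 132, 264.
Evaluate successive powers at the divisors of 264:
148^1 ≡ 148 (mod 299)
148^2 ≡ 77 (mod 299)
148^3 ≡ 34 (mod 299)
148^4 ≡ 248 (mod 299)
148^6 ≡ 259 (mod 299)
148^8 ≡ 209 (mod 299)
148^11 ≡ 229 (mod 299)
148^12 ≡ 105 (mod 299)
148^22 ≡ 116 (mod 299)
148^24 ≡ 261 (mod 299)
148^33 ≡ 252 (mod 299)
148^44 ≡ 1 (mod 299) ✓
So ord_299(148) = 44.

44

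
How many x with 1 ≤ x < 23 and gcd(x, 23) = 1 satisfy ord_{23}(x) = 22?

10

φ(23) = 23 − 1 = 22 = 2 · 11.
(Z/23Z)^× is cyclic (|G| = 22); a cyclic group of order m has exactly φ(d) elements of each order d | m, and none otherwise.
22 = 2 · 11 divides 22, and φ(22) = 10.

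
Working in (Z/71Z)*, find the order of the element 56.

70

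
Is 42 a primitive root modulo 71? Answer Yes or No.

φ(71) = 71 − 1 = 70 = 2 · 5 · 7.
Test 42^(70/q) mod 71 for each prime factor q of 70:
42^35 ≡ 70 (mod 71)  [q = 2: ≢ 1 ✓]
42^14 ≡ 57 (mod 71)  [q = 5: ≢ 1 ✓]
42^10 ≡ 48 (mod 71)  [q = 7: ≢ 1 ✓]
Every test exponent gives a nontrivial residue, hence 42 generates the full group.

Yes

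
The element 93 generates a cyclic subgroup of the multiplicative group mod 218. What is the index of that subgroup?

6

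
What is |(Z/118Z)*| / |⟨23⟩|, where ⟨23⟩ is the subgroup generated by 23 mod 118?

By Lagrange's theorem, ord_118(23) divides φ(118) = φ(2)·φ(59) = 1·58 = 58 = 2 · 29.
Divisors of 58: 1, 2, 29, 58.
Check 23^d mod 118 for each divisor in increasing order:
23^1 ≡ 23
23^2 ≡ 57
23^29 ≡ 117
23^58 ≡ 1
So ord_118(23) = 58, hence |⟨23⟩| = 58.
The index is φ(118) / ord(23) = 58 / 58 = 1.

1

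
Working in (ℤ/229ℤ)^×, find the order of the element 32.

76

By Lagrange's theorem, ord_229(32) divides φ(229) = 229 − 1 = 228 = 2^2 · 3 · 19.
Divisors of 228: 1, 2, 3, 4, 6, 12, 19, 38, 57, 76, 114, 228.
Test each divisor d:
32^1 ≡ 32
32^2 ≡ 108
32^3 ≡ 21
32^4 ≡ 214
32^6 ≡ 212
32^12 ≡ 60
32^19 ≡ 107
32^38 ≡ 228
32^57 ≡ 122
32^76 ≡ 1
Hence ord(32) = 76.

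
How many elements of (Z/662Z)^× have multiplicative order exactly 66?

φ(662) = φ(2)·φ(331) = 1·330 = 330 = 2 · 3 · 5 · 11.
(Z/662Z)^× is cyclic (|G| = 330); a cyclic group of order m has exactly φ(d) elements of each order d | m, and none otherwise.
66 = 2 · 3 · 11 divides 330, and φ(66) = 20.

20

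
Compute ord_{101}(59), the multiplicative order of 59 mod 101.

By Lagrange's theorem, ord_101(59) divides φ(101) = 101 − 1 = 100 = 2^2 · 5^2.
Divisors of 100: 1, 2, 4, 5, 10, 20, 25, 50, 100.
Test each divisor d:
59^1 ≡ 59 (mod 101)
59^2 ≡ 47 (mod 101)
59^4 ≡ 88 (mod 101)
59^5 ≡ 41 (mod 101)
59^10 ≡ 65 (mod 101)
59^20 ≡ 84 (mod 101)
59^25 ≡ 10 (mod 101)
59^50 ≡ 100 (mod 101)
59^100 ≡ 1 (mod 101) ✓
So ord_101(59) = 100.

100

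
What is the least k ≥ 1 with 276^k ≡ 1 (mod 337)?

336

By Lagrange's theorem, ord_337(276) divides φ(337) = 337 − 1 = 336 = 2^4 · 3 · 7.
Divisors of 336: 1, 2, 3, 4, 6, 7, 8, 12, 14, 16, 21, 24, 28, 42, 48, 56, 84, 112, 168, 336.
Evaluate successive powers at the divisors of 336:
276^1 ≡ 276 (mod 337)
276^2 ≡ 14 (mod 337)
276^3 ≡ 157 (mod 337)
276^4 ≡ 196 (mod 337)
276^6 ≡ 48 (mod 337)
276^7 ≡ 105 (mod 337)
276^8 ≡ 335 (mod 337)
276^12 ≡ 282 (mod 337)
276^14 ≡ 241 (mod 337)
276^16 ≡ 4 (mod 337)
276^21 ≡ 30 (mod 337)
276^24 ≡ 329 (mod 337)
276^28 ≡ 117 (mod 337)
276^42 ≡ 226 (mod 337)
276^48 ≡ 64 (mod 337)
276^56 ≡ 209 (mod 337)
276^84 ≡ 189 (mod 337)
276^112 ≡ 208 (mod 337)
276^168 ≡ 336 (mod 337)
276^336 ≡ 1 (mod 337) ✓
Therefore the multiplicative order of 276 modulo 337 is 336.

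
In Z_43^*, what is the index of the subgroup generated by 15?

2

By Lagrange's theorem, ord_43(15) divides φ(43) = 43 − 1 = 42 = 2 · 3 · 7.
Divisors of 42: 1, 2, 3, 6, 7, 14, 21, 42.
Test each divisor d:
15^1 ≡ 15
15^2 ≡ 10
15^3 ≡ 21
15^6 ≡ 11
15^7 ≡ 36
15^14 ≡ 6
15^21 ≡ 1
Thus |⟨15⟩| = ord(15) = 21.
The index is φ(43) / ord(15) = 42 / 21 = 2.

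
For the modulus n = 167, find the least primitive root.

5

φ(167) = 167 − 1 = 166 = 2 · 83.
g is a primitive root iff g^(166/q) ≢ 1 (mod 167) for each prime q ∈ {2, 83}.
g = 2: 2^83 ≡ 1 — hits 1, so not a primitive root.
g = 3: 3^83 ≡ 1 — hits 1, so not a primitive root.
g = 4: 4^83 ≡ 1 — hits 1, so not a primitive root.
g = 5: 5^83 ≡ 166; 5^2 ≡ 25 — none is 1, so 5 is a primitive root.
Hence the least primitive root of 167 is 5.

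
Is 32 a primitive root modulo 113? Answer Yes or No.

φ(113) = 113 − 1 = 112 = 2^4 · 7.
An element g generates (Z/113Z)^× iff g^(112/q) ≢ 1 (mod 113) for each prime q ∈ {2, 7}.
32^56 ≡ 1 (mod 113)  [q = 2: ≡ 1 ✗]
32^16 ≡ 106 (mod 113)  [q = 7: ≢ 1 ✓]
The check at q = 2 fails, so 32 generates a proper subgroup.

No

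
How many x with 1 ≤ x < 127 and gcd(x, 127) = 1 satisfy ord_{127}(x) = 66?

0

φ(127) = 127 − 1 = 126 = 2 · 3^2 · 7.
(Z/127Z)^× is cyclic (|G| = 126); a cyclic group of order m has exactly φ(d) elements of each order d | m, and none otherwise.
Since 66 ∤ 126, the count is 0.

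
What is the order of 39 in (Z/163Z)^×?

81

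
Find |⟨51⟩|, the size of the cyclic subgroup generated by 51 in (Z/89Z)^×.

88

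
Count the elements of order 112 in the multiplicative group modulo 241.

0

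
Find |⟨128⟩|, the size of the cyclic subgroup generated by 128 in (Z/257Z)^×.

16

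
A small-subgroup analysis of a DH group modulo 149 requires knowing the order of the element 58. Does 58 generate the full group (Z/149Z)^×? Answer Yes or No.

φ(149) = 149 − 1 = 148 = 2^2 · 37.
58 is a primitive root mod 149 iff 58^(φ(149)/q) ≢ 1 for every prime q | φ(149), i.e. q ∈ {2, 37}.
58^74 ≡ 148 (mod 149)  [q = 2: ≢ 1 ✓]
58^4 ≡ 95 (mod 149)  [q = 37: ≢ 1 ✓]
Every test exponent gives a nontrivial residue, hence 58 generates the full group.

Yes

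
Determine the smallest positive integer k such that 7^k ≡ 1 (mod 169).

156

ord(7) | φ(169) = φ(13^2) = 13·(13−1) = 156 = 2^2 · 3 · 13.
Divisors of 156: 1, 2, 3, 4, 6, 12, 13, 26, 39, 52, 78, 156.
Test each divisor d:
7^1 ≡ 7 (mod 169)
7^2 ≡ 49 (mod 169)
7^3 ≡ 5 (mod 169)
7^4 ≡ 35 (mod 169)
7^6 ≡ 25 (mod 169)
7^12 ≡ 118 (mod 169)
7^13 ≡ 150 (mod 169)
7^26 ≡ 23 (mod 169)
7^39 ≡ 70 (mod 169)
7^52 ≡ 22 (mod 169)
7^78 ≡ 168 (mod 169)
7^156 ≡ 1 (mod 169) ✓
Therefore the multiplicative order of 7 modulo 169 is 156.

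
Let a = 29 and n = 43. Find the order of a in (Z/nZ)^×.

42

ord(29) | φ(43) = 43 − 1 = 42 = 2 · 3 · 7.
Divisors of 42: 1, 2, 3, 6, 7, 14, 21, 42.
Test each divisor d:
29^1 ≡ 29 (mod 43)
29^2 ≡ 24 (mod 43)
29^3 ≡ 8 (mod 43)
29^6 ≡ 21 (mod 43)
29^7 ≡ 7 (mod 43)
29^14 ≡ 6 (mod 43)
29^21 ≡ 42 (mod 43)
29^42 ≡ 1 (mod 43) ✓
The smallest such exponent is 42, so the order of 29 is 42.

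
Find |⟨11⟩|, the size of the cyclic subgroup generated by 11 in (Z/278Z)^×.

ord(11) | φ(278) = φ(2)·φ(139) = 1·138 = 138 = 2 · 3 · 23.
Divisors of 138: 1, 2, 3, 6, 23, 46, 69, 138.
Evaluate successive powers at the divisors of 138:
11^1 ≡ 11
11^2 ≡ 121
11^3 ≡ 219
11^6 ≡ 145
11^23 ≡ 181
11^46 ≡ 235
11^69 ≡ 1
The smallest such exponent is 69, so the order of 11 is 69.

69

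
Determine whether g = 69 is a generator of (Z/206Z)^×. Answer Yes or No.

No

φ(206) = φ(2)·φ(103) = 1·102 = 102 = 2 · 3 · 17.
An element g generates (Z/206Z)^× iff g^(102/q) ≢ 1 (mod 206) for each prime q ∈ {2, 3, 17}.
69^51 ≡ 205 (mod 206)  [q = 2: ≢ 1 ✓]
69^34 ≡ 1 (mod 206)  [q = 3: ≡ 1 ✗]
69^6 ≡ 13 (mod 206)  [q = 17: ≢ 1 ✓]
Since 69^34 ≡ 1, the order of 69 divides 34 < 102, so 69 is not a primitive root.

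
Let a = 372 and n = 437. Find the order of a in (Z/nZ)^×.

33

The order of 372 must divide φ(437) = φ(19·23) = (19−1)·(23−1) = 18·22 = 396 = 2^2 · 3^2 · 11.
Divisors of 396: 1, 2, 3, 4, 6, 9, 11, 12, 18, 22, 33, 36, 44, 66, 99, 132, 198, 396.
Test each divisor d:
372^1 ≡ 372 (mod 437)
372^2 ≡ 292 (mod 437)
372^3 ≡ 248 (mod 437)
372^4 ≡ 49 (mod 437)
372^6 ≡ 324 (mod 437)
372^9 ≡ 381 (mod 437)
372^11 ≡ 254 (mod 437)
372^12 ≡ 96 (mod 437)
372^18 ≡ 77 (mod 437)
372^22 ≡ 277 (mod 437)
372^33 ≡ 1 (mod 437) ✓
The smallest such exponent is 33, so the order of 372 is 33.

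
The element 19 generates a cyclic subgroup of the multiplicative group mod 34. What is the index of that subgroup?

2

Since 19 ∈ (Z/34Z)^×, its order divides φ(34) = φ(2)·φ(17) = 1·16 = 16 = 2^4.
Divisors of 16: 1, 2, 4, 8, 16.
Check 19^d mod 34 for each divisor in increasing order:
19^1 ≡ 19
19^2 ≡ 21
19^4 ≡ 33
19^8 ≡ 1
The order of 19 is 8, so the subgroup it generates has 8 elements.
[(Z/34Z)^× : ⟨19⟩] = 16/8 = 2.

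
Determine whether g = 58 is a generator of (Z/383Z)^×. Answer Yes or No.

φ(383) = 383 − 1 = 382 = 2 · 191.
An element g generates (Z/383Z)^× iff g^(382/q) ≢ 1 (mod 383) for each prime q ∈ {2, 191}.
58^191 ≡ 1 (mod 383)  [q = 2: ≡ 1 ✗]
58^2 ≡ 300 (mod 383)  [q = 191: ≢ 1 ✓]
The check at q = 2 fails, so 58 generates a proper subgroup.

No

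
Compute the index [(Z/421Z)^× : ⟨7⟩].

By Lagrange's theorem, ord_421(7) divides φ(421) = 421 − 1 = 420 = 2^2 · 3 · 5 · 7.
Divisors of 420: 1, 2, 3, 4, 5, 6, 7, 10, 12, 14, 15, 20, 21, 28, 30, 35, 42, 60, 70, 84, 105, 140, 210, 420.
Compute 7^d (mod 421) for the divisors d until we hit 1:
7^1 ≡ 7 (mod 421)
7^2 ≡ 49 (mod 421)
7^3 ≡ 343 (mod 421)
7^4 ≡ 296 (mod 421)
7^5 ≡ 388 (mod 421)
7^6 ≡ 190 (mod 421)
7^7 ≡ 67 (mod 421)
7^10 ≡ 247 (mod 421)
7^12 ≡ 315 (mod 421)
7^14 ≡ 279 (mod 421)
7^15 ≡ 269 (mod 421)
7^20 ≡ 385 (mod 421)
7^21 ≡ 169 (mod 421)
7^28 ≡ 377 (mod 421)
7^30 ≡ 370 (mod 421)
7^35 ≡ 420 (mod 421)
7^42 ≡ 354 (mod 421)
7^60 ≡ 75 (mod 421)
7^70 ≡ 1 (mod 421) ✓
The order of 7 is 70, so the subgroup it generates has 70 elements.
The index is φ(421) / ord(7) = 420 / 70 = 6.

6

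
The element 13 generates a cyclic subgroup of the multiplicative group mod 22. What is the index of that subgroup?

ord(13) | φ(22) = φ(2)·φ(11) = 1·10 = 10 = 2 · 5.
Divisors of 10: 1, 2, 5, 10.
Check 13^d mod 22 for each divisor in increasing order:
13^1 ≡ 13 (mod 22)
13^2 ≡ 15 (mod 22)
13^5 ≡ 21 (mod 22)
13^10 ≡ 1 (mod 22) ✓
The order of 13 is 10, so the subgroup it generates has 10 elements.
[(Z/22Z)^× : ⟨13⟩] = 10/10 = 1.

1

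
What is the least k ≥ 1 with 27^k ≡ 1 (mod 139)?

Since 27 ∈ (Z/139Z)^×, its order divides φ(139) = 139 − 1 = 138 = 2 · 3 · 23.
Divisors of 138: 1, 2, 3, 6, 23, 46, 69, 138.
Evaluate successive powers at the divisors of 138:
27^1 ≡ 27 (mod 139)
27^2 ≡ 34 (mod 139)
27^3 ≡ 84 (mod 139)
27^6 ≡ 106 (mod 139)
27^23 ≡ 138 (mod 139)
27^46 ≡ 1 (mod 139) ✓
The smallest such exponent is 46, so the order of 27 is 46.

46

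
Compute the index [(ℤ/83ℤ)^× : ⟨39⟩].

By Lagrange's theorem, ord_83(39) divides φ(83) = 83 − 1 = 82 = 2 · 41.
Divisors of 82: 1, 2, 41, 82.
Compute 39^d (mod 83) for the divisors d until we hit 1:
39^1 ≡ 39 (mod 83)
39^2 ≡ 27 (mod 83)
39^41 ≡ 82 (mod 83)
39^82 ≡ 1 (mod 83) ✓
So ord_83(39) = 82, hence |⟨39⟩| = 82.
The index is φ(83) / ord(39) = 82 / 82 = 1.

1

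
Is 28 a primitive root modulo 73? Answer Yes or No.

Yes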